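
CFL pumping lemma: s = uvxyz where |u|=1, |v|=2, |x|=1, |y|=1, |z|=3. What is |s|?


|s| = |u| + |v| + |x| + |y| + |z|
= 1 + 2 + 1 + 1 + 3
= 3 + 1 + 4
= 4 + 4
= 8

8


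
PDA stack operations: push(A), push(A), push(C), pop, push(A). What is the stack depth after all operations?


Tracing stack operations:
  push(A) -> stack = [A], depth=1
  push(A) -> stack = [A,A], depth=2
  push(C) -> stack = [A,A,C], depth=3
  pop -> removed C, stack = [A,A], depth=2
  push(A) -> stack = [A,A,A], depth=3
Final depth = 3

3


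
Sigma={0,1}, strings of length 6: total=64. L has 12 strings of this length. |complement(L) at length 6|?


Alphabet: {0,1}
String length: 6
Total strings of length 6 = 2^6 = 64
Strings in L = 12
Complement = total - |L|
= 64 - 12
= 52

52


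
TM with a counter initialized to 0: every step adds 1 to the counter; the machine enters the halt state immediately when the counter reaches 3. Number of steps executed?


Counter starts at 0. Counting sequence:
  Step 1: counter = 1
  Step 2: counter = 2
  Step 3: counter = 3
Counter reached 3 -> halt
Total steps = 3

3


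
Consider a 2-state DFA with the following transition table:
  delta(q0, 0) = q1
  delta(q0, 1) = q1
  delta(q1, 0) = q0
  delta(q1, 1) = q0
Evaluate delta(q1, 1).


Looking up transition function:
delta(q1, 1) in the table
Row: q1, Column: 1
Result: q0

q0


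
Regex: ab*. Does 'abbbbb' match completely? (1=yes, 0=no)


Pattern: ab*
String: 'abbbbb'
Pattern requires: exactly one 'a' followed by zero or more 'b's
First char is 'a' -> OK
Rest 'bbbbb': all b's? Yes
Result: 1

1


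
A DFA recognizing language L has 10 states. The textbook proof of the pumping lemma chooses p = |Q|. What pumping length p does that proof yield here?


Pumping lemma for regular languages (standard proof):
Take p = |Q|, the number of DFA states.
Any string of length >= |Q| passes through |Q|+1 states while reading its first |Q| symbols,
so by pigeonhole some state repeats, giving the loop that can be pumped.
Here |Q| = 10
Therefore the proof uses p = 10

10


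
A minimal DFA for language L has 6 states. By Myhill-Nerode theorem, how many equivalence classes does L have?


Myhill-Nerode theorem:
Number of equivalence classes = number of states in minimal DFA
Minimal DFA states = 6
Therefore equivalence classes = 6

6


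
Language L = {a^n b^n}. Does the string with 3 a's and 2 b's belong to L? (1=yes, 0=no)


Language requires equal numbers of a's and b's
PDA pushes for each 'a', pops for each 'b'
Number of a's = 3
Number of b's = 2
3 != 2 -> Reject

0


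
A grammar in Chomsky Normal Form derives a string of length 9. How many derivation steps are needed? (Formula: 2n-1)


Chomsky Normal Form derivation:
String length n = 9
Each step either:
  - Splits a nonterminal into two (n-1 such steps)
  - Converts a nonterminal to terminal (n such steps)
Total = (n-1) + n = 2n - 1
= 2(9) - 1
= 18 - 1
= 17

17


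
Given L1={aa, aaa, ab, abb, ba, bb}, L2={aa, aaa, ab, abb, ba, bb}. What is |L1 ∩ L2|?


L1 = {aa, aaa, ab, abb, ba, bb}
L2 = {aa, aaa, ab, abb, ba, bb}
Checking each string in L1 against L2:
  'aa': in L2? Yes
  'aaa': in L2? Yes
  'ab': in L2? Yes
  'abb': in L2? Yes
  'ba': in L2? Yes
  'bb': in L2? Yes
Intersection = {aa, aaa, ab, abb, ba, bb}
|L1 ∩ L2| = 6

6


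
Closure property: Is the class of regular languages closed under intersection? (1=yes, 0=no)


Regular languages are closed under all standard operations:
- Union: Yes (product construction)
- Intersection: Yes (product construction)
- Complement: Yes (swap accept/reject)
- Concatenation: Yes (NFA construction)
Operation: intersection -> Closed

1


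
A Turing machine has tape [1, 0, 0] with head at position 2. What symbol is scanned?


Tape: [1, 0, 0]
Positions: 0 1 2
Values:    1 0 0
Head at position 2
tape[2] = 0

0


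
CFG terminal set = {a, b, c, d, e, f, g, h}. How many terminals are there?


Terminal symbols: a, b, c, d, e, f, g, h
Counting each: a (#1), b (#2), c (#3), d (#4), e (#5), f (#6), g (#7), h (#8)
Total = 8

8


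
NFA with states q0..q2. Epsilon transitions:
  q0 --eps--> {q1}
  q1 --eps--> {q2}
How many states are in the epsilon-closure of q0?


Starting from q0
Initialize closure = {q0}
Follow epsilon from q0 -> add q1
Follow epsilon from q1 -> add q2
Final closure: {q0, q1, q2}
Size = 3

3


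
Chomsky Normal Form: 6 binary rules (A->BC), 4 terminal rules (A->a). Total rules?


CNF allows two rule forms:
  A -> BC (binary): 6 rules
  A -> a (terminal): 4 rules
Total = 6 + 4 = 10

10


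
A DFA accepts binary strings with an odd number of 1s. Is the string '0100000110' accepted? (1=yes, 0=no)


DFA has 2 states: q_even (start, accept=no) and q_odd
Processing string '0100000110' character by character:
  Position 0: read '0', 1-count=0 -> q_even (no change)
  Position 1: read '1', 1-count=1 -> q_odd
  Position 2: read '0', 1-count=1 -> q_odd (no change)
  Position 3: read '0', 1-count=1 -> q_odd (no change)
  Position 4: read '0', 1-count=1 -> q_odd (no change)
  Position 5: read '0', 1-count=1 -> q_odd (no change)
  Position 6: read '0', 1-count=1 -> q_odd (no change)
  Position 7: read '1', 1-count=2 -> q_even
  Position 8: read '1', 1-count=3 -> q_odd
  Position 9: read '0', 1-count=3 -> q_odd (no change)
Final state: q_odd, total 1s = 3 (odd); the DFA requires an odd count -> accept

1


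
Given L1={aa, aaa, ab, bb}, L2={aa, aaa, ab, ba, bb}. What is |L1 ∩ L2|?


L1 = {aa, aaa, ab, bb}
L2 = {aa, aaa, ab, ba, bb}
Checking each string in L1 against L2:
  'aa': in L2? Yes
  'aaa': in L2? Yes
  'ab': in L2? Yes
  'bb': in L2? Yes
Intersection = {aa, aaa, ab, bb}
|L1 ∩ L2| = 4

4


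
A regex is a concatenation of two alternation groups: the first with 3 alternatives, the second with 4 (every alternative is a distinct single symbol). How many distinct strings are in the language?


First group: 3 alternatives
Second group: 4 alternatives
Concatenation: each choice from group 1 pairs with each from group 2
Total = 3 x 4 = 12

12


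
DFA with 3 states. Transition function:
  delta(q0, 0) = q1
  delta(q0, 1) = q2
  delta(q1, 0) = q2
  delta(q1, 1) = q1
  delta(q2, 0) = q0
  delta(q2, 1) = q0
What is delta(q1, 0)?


Looking up transition function:
delta(q1, 0) in the table
Row: q1, Column: 0
Result: q2

q2


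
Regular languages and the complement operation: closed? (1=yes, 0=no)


Regular languages are closed under all standard operations:
- Union: Yes (product construction)
- Intersection: Yes (product construction)
- Complement: Yes (swap accept/reject)
- Concatenation: Yes (NFA construction)
Operation: complement -> Closed

1


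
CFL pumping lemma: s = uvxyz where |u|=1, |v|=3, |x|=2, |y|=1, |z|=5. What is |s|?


|s| = |u| + |v| + |x| + |y| + |z|
= 1 + 3 + 2 + 1 + 5
= 4 + 2 + 6
= 6 + 6
= 12

12


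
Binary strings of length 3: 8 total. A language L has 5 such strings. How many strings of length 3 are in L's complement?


Alphabet: {0,1}
String length: 3
Total strings of length 3 = 2^3 = 8
Strings in L = 5
Complement = total - |L|
= 8 - 5
= 3

3


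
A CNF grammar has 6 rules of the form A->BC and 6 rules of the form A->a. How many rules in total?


CNF allows two rule forms:
  A -> BC (binary): 6 rules
  A -> a (terminal): 6 rules
Total = 6 + 6 = 12

12


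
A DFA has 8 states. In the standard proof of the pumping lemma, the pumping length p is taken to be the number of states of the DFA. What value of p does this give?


Pumping lemma for regular languages (standard proof):
Take p = |Q|, the number of DFA states.
Any string of length >= |Q| passes through |Q|+1 states while reading its first |Q| symbols,
so by pigeonhole some state repeats, giving the loop that can be pumped.
Here |Q| = 8
Therefore the proof uses p = 8

8


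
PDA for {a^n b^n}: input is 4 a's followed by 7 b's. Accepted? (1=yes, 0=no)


Language requires equal numbers of a's and b's
PDA pushes for each 'a', pops for each 'b'
Number of a's = 4
Number of b's = 7
4 != 7 -> Reject

0


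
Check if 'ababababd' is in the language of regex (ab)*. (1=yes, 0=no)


Pattern: (ab)*
String: 'ababababd'
Pattern requires: zero or more repetitions of 'ab'
Length 9 is odd -> cannot be (ab)* -> no match
Result: 0

0


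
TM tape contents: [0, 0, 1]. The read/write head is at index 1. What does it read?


Tape: [0, 0, 1]
Positions: 0 1 2
Values:    0 0 1
Head at position 1
tape[1] = 0

0


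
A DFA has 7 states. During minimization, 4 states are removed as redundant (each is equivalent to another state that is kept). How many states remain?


Original DFA: 7 states
Redundant states removed: 4
Minimized states = original - removed
= 7 - 4
= 3

3


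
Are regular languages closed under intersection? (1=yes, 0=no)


Regular languages are closed under:
- Union (DFA product construction)
- Intersection (DFA product construction)
- Complement (swap accept/reject states)
- Concatenation (NFA construction)
- Kleene star (NFA construction)
intersection is in this list
Therefore: closed

1


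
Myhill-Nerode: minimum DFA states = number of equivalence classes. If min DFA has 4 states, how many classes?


Myhill-Nerode theorem:
Number of equivalence classes = number of states in minimal DFA
Minimal DFA states = 4
Therefore equivalence classes = 4

4


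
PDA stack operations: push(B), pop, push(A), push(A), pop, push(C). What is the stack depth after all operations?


Tracing stack operations:
  push(B) -> stack = [B], depth=1
  pop -> removed B, stack = [], depth=0
  push(A) -> stack = [A], depth=1
  push(A) -> stack = [A,A], depth=2
  pop -> removed A, stack = [A], depth=1
  push(C) -> stack = [A,C], depth=2
Final depth = 2

2


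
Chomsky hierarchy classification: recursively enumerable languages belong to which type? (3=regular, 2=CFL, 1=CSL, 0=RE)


Chomsky hierarchy levels:
  Type 3: Regular (DFA/NFA/regex)
  Type 2: Context-free (PDA)
  Type 1: Context-sensitive
  Type 0: Recursively enumerable (TM)
'recursively enumerable' corresponds to Type 0

0


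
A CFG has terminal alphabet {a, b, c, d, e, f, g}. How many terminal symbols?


Terminal symbols: a, b, c, d, e, f, g
Counting each: a (#1), b (#2), c (#3), d (#4), e (#5), f (#6), g (#7)
Total = 7

7


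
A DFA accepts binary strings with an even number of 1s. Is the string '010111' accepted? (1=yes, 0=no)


DFA has 2 states: q_even (start, accept=yes) and q_odd
Processing string '010111' character by character:
  Position 0: read '0', 1-count=0 -> q_even (no change)
  Position 1: read '1', 1-count=1 -> q_odd
  Position 2: read '0', 1-count=1 -> q_odd (no change)
  Position 3: read '1', 1-count=2 -> q_even
  Position 4: read '1', 1-count=3 -> q_odd
  Position 5: read '1', 1-count=4 -> q_even
Final state: q_even, total 1s = 4 (even); the DFA requires an even count -> accept

1


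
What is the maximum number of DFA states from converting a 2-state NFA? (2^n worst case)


NFA has 2 states
Subset construction: each DFA state = subset of NFA states
Maximum subsets = 2^2
2^2 = 4

4


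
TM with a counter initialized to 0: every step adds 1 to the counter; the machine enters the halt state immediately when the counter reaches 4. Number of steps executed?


Counter starts at 0. Counting sequence:
  Step 1: counter = 1
  Step 2: counter = 2
  Step 3: counter = 3
  Step 4: counter = 4
Counter reached 4 -> halt
Total steps = 4

4


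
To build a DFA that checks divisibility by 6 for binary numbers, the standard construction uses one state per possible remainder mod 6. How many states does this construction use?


Divisibility by 6 is tracked via the remainder mod 6: 0, 1, ..., 5
The construction assigns one state to each remainder
Number of remainders = 6

6


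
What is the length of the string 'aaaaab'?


String: 'aaaaab'
Counting characters:
  'a' appears 5 time(s)
  'b' appears 1 time(s)
Total length = 5 + 1 = 6

6


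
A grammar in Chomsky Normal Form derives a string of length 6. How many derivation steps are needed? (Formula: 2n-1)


Chomsky Normal Form derivation:
String length n = 6
Each step either:
  - Splits a nonterminal into two (n-1 such steps)
  - Converts a nonterminal to terminal (n such steps)
Total = (n-1) + n = 2n - 1
= 2(6) - 1
= 12 - 1
= 11

11


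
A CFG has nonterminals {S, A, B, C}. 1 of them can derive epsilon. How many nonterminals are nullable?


Nonterminals: {S, A, B, C}
A nonterminal is nullable if it can derive epsilon
Counting nullable nonterminals: 1
Total nullable = 1

1


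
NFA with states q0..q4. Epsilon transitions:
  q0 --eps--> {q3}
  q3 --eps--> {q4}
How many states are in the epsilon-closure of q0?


Starting from q0
Initialize closure = {q0}
Follow epsilon from q0 -> add q3
Follow epsilon from q3 -> add q4
Final closure: {q0, q3, q4}
Size = 3

3


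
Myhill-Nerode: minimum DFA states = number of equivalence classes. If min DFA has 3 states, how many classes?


Myhill-Nerode theorem:
Number of equivalence classes = number of states in minimal DFA
Minimal DFA states = 3
Therefore equivalence classes = 3

3


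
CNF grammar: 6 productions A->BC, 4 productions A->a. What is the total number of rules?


CNF allows two rule forms:
  A -> BC (binary): 6 rules
  A -> a (terminal): 4 rules
Total = 6 + 4 = 10

10


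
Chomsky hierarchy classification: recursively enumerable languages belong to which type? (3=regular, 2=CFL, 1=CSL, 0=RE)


Chomsky hierarchy levels:
  Type 3: Regular (DFA/NFA/regex)
  Type 2: Context-free (PDA)
  Type 1: Context-sensitive
  Type 0: Recursively enumerable (TM)
'recursively enumerable' corresponds to Type 0

0


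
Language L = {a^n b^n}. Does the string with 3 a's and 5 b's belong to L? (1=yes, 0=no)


Language requires equal numbers of a's and b's
PDA pushes for each 'a', pops for each 'b'
Number of a's = 3
Number of b's = 5
3 != 5 -> Reject

0


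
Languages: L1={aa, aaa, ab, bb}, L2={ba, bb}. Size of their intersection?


L1 = {aa, aaa, ab, bb}
L2 = {ba, bb}
Checking each string in L1 against L2:
  'aa': in L2? No
  'aaa': in L2? No
  'ab': in L2? No
  'bb': in L2? Yes
Intersection = {bb}
|L1 ∩ L2| = 1

1


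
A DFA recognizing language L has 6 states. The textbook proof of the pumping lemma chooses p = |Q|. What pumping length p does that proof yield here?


Pumping lemma for regular languages (standard proof):
Take p = |Q|, the number of DFA states.
Any string of length >= |Q| passes through |Q|+1 states while reading its first |Q| symbols,
so by pigeonhole some state repeats, giving the loop that can be pumped.
Here |Q| = 6
Therefore the proof uses p = 6

6


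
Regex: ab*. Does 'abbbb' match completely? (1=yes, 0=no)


Pattern: ab*
String: 'abbbb'
Pattern requires: exactly one 'a' followed by zero or more 'b's
First char is 'a' -> OK
Rest 'bbbb': all b's? Yes
Result: 1

1


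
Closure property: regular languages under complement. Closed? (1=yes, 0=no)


Regular languages are closed under:
- Union (DFA product construction)
- Intersection (DFA product construction)
- Complement (swap accept/reject states)
- Concatenation (NFA construction)
- Kleene star (NFA construction)
complement is in this list
Therefore: closed

1


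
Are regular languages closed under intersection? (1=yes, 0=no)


Regular languages are closed under all standard operations:
- Union: Yes (product construction)
- Intersection: Yes (product construction)
- Complement: Yes (swap accept/reject)
- Concatenation: Yes (NFA construction)
Operation: intersection -> Closed

1


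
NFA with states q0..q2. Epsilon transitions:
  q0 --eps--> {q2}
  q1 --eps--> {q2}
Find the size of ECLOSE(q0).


Starting from q0
Initialize closure = {q0}
Follow epsilon from q0 -> add q2
Final closure: {q0, q2}
Size = 2

2


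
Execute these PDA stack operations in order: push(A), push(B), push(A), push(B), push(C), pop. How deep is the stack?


Tracing stack operations:
  push(A) -> stack = [A], depth=1
  push(B) -> stack = [A,B], depth=2
  push(A) -> stack = [A,B,A], depth=3
  push(B) -> stack = [A,B,A,B], depth=4
  push(C) -> stack = [A,B,A,B,C], depth=5
  pop -> removed C, stack = [A,B,A,B], depth=4
Final depth = 4

4


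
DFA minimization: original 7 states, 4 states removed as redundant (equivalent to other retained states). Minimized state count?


Original DFA: 7 states
Redundant states removed: 4
Minimized states = original - removed
= 7 - 4
= 3

3


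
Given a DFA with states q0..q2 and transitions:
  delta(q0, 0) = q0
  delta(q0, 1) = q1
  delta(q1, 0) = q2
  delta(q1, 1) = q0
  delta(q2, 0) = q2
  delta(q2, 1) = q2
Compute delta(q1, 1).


Looking up transition function:
delta(q1, 1) in the table
Row: q1, Column: 1
Result: q0

q0


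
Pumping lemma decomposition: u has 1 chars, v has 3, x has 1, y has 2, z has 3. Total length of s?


|s| = |u| + |v| + |x| + |y| + |z|
= 1 + 3 + 1 + 2 + 3
= 4 + 1 + 5
= 5 + 5
= 10

10


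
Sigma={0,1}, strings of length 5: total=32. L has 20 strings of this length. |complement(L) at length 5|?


Alphabet: {0,1}
String length: 5
Total strings of length 5 = 2^5 = 32
Strings in L = 20
Complement = total - |L|
= 32 - 20
= 12

12


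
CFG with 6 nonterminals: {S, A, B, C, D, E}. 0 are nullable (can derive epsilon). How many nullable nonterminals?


Nonterminals: {S, A, B, C, D, E}
A nonterminal is nullable if it can derive epsilon
Counting nullable nonterminals: 0
Total nullable = 0

0


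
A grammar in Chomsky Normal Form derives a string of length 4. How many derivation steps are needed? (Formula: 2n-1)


Chomsky Normal Form derivation:
String length n = 4
Each step either:
  - Splits a nonterminal into two (n-1 such steps)
  - Converts a nonterminal to terminal (n such steps)
Total = (n-1) + n = 2n - 1
= 2(4) - 1
= 8 - 1
= 7

7


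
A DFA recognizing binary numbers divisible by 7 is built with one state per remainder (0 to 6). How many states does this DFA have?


Divisibility by 7 is tracked via the remainder mod 7: 0, 1, ..., 6
The construction assigns one state to each remainder
Number of remainders = 7

7


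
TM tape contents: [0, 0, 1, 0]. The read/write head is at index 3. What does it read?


Tape: [0, 0, 1, 0]
Positions: 0 1 2 3
Values:    0 0 1 0
Head at position 3
tape[3] = 0

0


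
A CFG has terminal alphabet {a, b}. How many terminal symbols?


Terminal symbols: a, b
Counting each: a (#1), b (#2)
Total = 2

2


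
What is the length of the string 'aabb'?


String: 'aabb'
Counting characters:
  'a' appears 2 time(s)
  'b' appears 2 time(s)
Total length = 2 + 2 = 4

4


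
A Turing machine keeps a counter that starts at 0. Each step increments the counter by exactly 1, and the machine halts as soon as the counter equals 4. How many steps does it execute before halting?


Counter starts at 0. Counting sequence:
  Step 1: counter = 1
  Step 2: counter = 2
  Step 3: counter = 3
  Step 4: counter = 4
Counter reached 4 -> halt
Total steps = 4

4


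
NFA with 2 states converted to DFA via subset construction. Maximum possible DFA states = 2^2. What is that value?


NFA has 2 states
Subset construction: each DFA state = subset of NFA states
Maximum subsets = 2^2
2^2 = 4

4


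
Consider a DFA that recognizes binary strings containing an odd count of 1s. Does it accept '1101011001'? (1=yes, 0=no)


DFA has 2 states: q_even (start, accept=no) and q_odd
Processing string '1101011001' character by character:
  Position 0: read '1', 1-count=1 -> q_odd
  Position 1: read '1', 1-count=2 -> q_even
  Position 2: read '0', 1-count=2 -> q_even (no change)
  Position 3: read '1', 1-count=3 -> q_odd
  Position 4: read '0', 1-count=3 -> q_odd (no change)
  Position 5: read '1', 1-count=4 -> q_even
  Position 6: read '1', 1-count=5 -> q_odd
  Position 7: read '0', 1-count=5 -> q_odd (no change)
  Position 8: read '0', 1-count=5 -> q_odd (no change)
  Position 9: read '1', 1-count=6 -> q_even
Final state: q_even, total 1s = 6 (even); the DFA requires an odd count -> reject

0


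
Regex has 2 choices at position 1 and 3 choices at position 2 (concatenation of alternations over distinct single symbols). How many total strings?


First group: 2 alternatives
Second group: 3 alternatives
Concatenation: each choice from group 1 pairs with each from group 2
Total = 2 x 3 = 6

6


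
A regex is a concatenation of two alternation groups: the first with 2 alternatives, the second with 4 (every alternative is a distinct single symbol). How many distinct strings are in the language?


First group: 2 alternatives
Second group: 4 alternatives
Concatenation: each choice from group 1 pairs with each from group 2
Total = 2 x 4 = 8

8


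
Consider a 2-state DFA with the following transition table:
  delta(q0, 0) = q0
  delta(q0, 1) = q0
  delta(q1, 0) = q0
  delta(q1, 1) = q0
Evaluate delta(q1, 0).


Looking up transition function:
delta(q1, 0) in the table
Row: q1, Column: 0
Result: q0

q0


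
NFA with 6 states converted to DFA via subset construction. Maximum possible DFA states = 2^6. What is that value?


NFA has 6 states
Subset construction: each DFA state = subset of NFA states
Maximum subsets = 2^6
2^6 = 64

64


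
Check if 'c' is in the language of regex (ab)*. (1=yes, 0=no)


Pattern: (ab)*
String: 'c'
Pattern requires: zero or more repetitions of 'ab'
Length 1 is odd -> cannot be (ab)* -> no match
Result: 0

0


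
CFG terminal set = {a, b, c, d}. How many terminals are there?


Terminal symbols: a, b, c, d
Counting each: a (#1), b (#2), c (#3), d (#4)
Total = 4

4


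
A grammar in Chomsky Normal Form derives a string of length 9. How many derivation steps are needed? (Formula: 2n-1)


Chomsky Normal Form derivation:
String length n = 9
Each step either:
  - Splits a nonterminal into two (n-1 such steps)
  - Converts a nonterminal to terminal (n such steps)
Total = (n-1) + n = 2n - 1
= 2(9) - 1
= 18 - 1
= 17

17


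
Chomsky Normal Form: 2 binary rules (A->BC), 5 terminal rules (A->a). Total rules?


CNF allows two rule forms:
  A -> BC (binary): 2 rules
  A -> a (terminal): 5 rules
Total = 2 + 5 = 7

7


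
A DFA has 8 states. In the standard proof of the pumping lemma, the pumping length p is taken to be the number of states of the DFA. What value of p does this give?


Pumping lemma for regular languages (standard proof):
Take p = |Q|, the number of DFA states.
Any string of length >= |Q| passes through |Q|+1 states while reading its first |Q| symbols,
so by pigeonhole some state repeats, giving the loop that can be pumped.
Here |Q| = 8
Therefore the proof uses p = 8

8


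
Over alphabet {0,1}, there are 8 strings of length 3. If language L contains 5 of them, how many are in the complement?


Alphabet: {0,1}
String length: 3
Total strings of length 3 = 2^3 = 8
Strings in L = 5
Complement = total - |L|
= 8 - 5
= 3

3


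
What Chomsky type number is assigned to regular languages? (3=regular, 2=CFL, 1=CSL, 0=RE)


Chomsky hierarchy levels:
  Type 3: Regular (DFA/NFA/regex)
  Type 2: Context-free (PDA)
  Type 1: Context-sensitive
  Type 0: Recursively enumerable (TM)
'regular' corresponds to Type 3

3


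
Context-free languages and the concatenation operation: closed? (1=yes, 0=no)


CFL closure properties:
  Closed under: union, concatenation, Kleene star
  NOT closed under: intersection, complement
Operation 'concatenation' is in closed list -> Yes (closed)

1


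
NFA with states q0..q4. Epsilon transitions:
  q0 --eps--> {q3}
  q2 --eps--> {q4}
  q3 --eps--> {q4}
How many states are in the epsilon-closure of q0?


Starting from q0
Initialize closure = {q0}
Follow epsilon from q0 -> add q3
Follow epsilon from q3 -> add q4
Final closure: {q0, q3, q4}
Size = 3

3


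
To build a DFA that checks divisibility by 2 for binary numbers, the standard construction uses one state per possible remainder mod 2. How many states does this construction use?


Divisibility by 2 is tracked via the remainder mod 2: 0, 1, ..., 1
The construction assigns one state to each remainder
Number of remainders = 2

2


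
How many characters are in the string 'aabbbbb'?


String: 'aabbbbb'
Counting characters:
  'a' appears 2 time(s)
  'b' appears 5 time(s)
Total length = 2 + 5 = 7

7


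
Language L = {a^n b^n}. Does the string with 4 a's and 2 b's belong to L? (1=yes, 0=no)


Language requires equal numbers of a's and b's
PDA pushes for each 'a', pops for each 'b'
Number of a's = 4
Number of b's = 2
4 != 2 -> Reject

0


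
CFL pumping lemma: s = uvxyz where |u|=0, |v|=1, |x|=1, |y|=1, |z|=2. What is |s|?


|s| = |u| + |v| + |x| + |y| + |z|
= 0 + 1 + 1 + 1 + 2
= 1 + 1 + 3
= 2 + 3
= 5

5


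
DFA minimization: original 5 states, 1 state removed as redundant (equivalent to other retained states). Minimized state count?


Original DFA: 5 states
Redundant states removed: 1
Minimized states = original - removed
= 5 - 1
= 4

4


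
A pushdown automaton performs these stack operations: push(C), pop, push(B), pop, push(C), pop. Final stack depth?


Tracing stack operations:
  push(C) -> stack = [C], depth=1
  pop -> removed C, stack = [], depth=0
  push(B) -> stack = [B], depth=1
  pop -> removed B, stack = [], depth=0
  push(C) -> stack = [C], depth=1
  pop -> removed C, stack = [], depth=0
Final depth = 0

0


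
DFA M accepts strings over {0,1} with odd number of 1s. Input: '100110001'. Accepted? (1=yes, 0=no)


DFA has 2 states: q_even (start, accept=no) and q_odd
Processing string '100110001' character by character:
  Position 0: read '1', 1-count=1 -> q_odd
  Position 1: read '0', 1-count=1 -> q_odd (no change)
  Position 2: read '0', 1-count=1 -> q_odd (no change)
  Position 3: read '1', 1-count=2 -> q_even
  Position 4: read '1', 1-count=3 -> q_odd
  Position 5: read '0', 1-count=3 -> q_odd (no change)
  Position 6: read '0', 1-count=3 -> q_odd (no change)
  Position 7: read '0', 1-count=3 -> q_odd (no change)
  Position 8: read '1', 1-count=4 -> q_even
Final state: q_even, total 1s = 4 (even); the DFA requires an odd count -> reject

0


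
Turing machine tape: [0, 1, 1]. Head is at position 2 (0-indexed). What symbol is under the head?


Tape: [0, 1, 1]
Positions: 0 1 2
Values:    0 1 1
Head at position 2
tape[2] = 1

1


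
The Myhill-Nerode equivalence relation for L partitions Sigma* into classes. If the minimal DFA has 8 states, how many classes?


Myhill-Nerode theorem:
Number of equivalence classes = number of states in minimal DFA
Minimal DFA states = 8
Therefore equivalence classes = 8

8


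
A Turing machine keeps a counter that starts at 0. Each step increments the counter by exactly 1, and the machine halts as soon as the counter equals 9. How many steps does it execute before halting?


Counter starts at 0. Counting sequence:
  Step 1: counter = 1
  Step 2: counter = 2
  Step 3: counter = 3
  Step 4: counter = 4
  Step 5: counter = 5
  Step 6: counter = 6
  ...
  Step 9: counter = 9
Counter reached 9 -> halt
Total steps = 9

9


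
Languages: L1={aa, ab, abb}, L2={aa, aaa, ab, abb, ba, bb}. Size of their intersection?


L1 = {aa, ab, abb}
L2 = {aa, aaa, ab, abb, ba, bb}
Checking each string in L1 against L2:
  'aa': in L2? Yes
  'ab': in L2? Yes
  'abb': in L2? Yes
Intersection = {aa, ab, abb}
|L1 ∩ L2| = 3

3


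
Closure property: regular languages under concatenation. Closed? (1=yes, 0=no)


Regular languages are closed under:
- Union (DFA product construction)
- Intersection (DFA product construction)
- Complement (swap accept/reject states)
- Concatenation (NFA construction)
- Kleene star (NFA construction)
concatenation is in this list
Therefore: closed

1


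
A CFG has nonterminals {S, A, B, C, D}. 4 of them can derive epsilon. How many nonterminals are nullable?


Nonterminals: {S, A, B, C, D}
A nonterminal is nullable if it can derive epsilon
Counting nullable nonterminals: 4
Total nullable = 4

4


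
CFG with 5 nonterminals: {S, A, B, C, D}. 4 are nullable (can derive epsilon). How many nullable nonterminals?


Nonterminals: {S, A, B, C, D}
A nonterminal is nullable if it can derive epsilon
Counting nullable nonterminals: 4
Total nullable = 4

4


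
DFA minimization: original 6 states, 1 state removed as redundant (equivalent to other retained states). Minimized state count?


Original DFA: 6 states
Redundant states removed: 1
Minimized states = original - removed
= 6 - 1
= 5

5


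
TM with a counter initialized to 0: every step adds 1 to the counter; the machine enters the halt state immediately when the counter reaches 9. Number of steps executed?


Counter starts at 0. Counting sequence:
  Step 1: counter = 1
  Step 2: counter = 2
  Step 3: counter = 3
  Step 4: counter = 4
  Step 5: counter = 5
  Step 6: counter = 6
  ...
  Step 9: counter = 9
Counter reached 9 -> halt
Total steps = 9

9


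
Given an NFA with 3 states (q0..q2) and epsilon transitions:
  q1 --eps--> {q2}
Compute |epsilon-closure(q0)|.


Starting from q0
Initialize closure = {q0}
q0 has no outgoing epsilon transitions -> nothing to add
Final closure: {q0}
Size = 1

1


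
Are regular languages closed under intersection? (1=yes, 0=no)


Regular languages are closed under:
- Union (DFA product construction)
- Intersection (DFA product construction)
- Complement (swap accept/reject states)
- Concatenation (NFA construction)
- Kleene star (NFA construction)
intersection is in this list
Therefore: closed

1


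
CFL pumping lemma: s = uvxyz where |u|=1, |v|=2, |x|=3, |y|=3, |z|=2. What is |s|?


|s| = |u| + |v| + |x| + |y| + |z|
= 1 + 2 + 3 + 3 + 2
= 3 + 3 + 5
= 6 + 5
= 11

11


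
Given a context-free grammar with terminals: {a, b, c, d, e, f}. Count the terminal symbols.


Terminal symbols: a, b, c, d, e, f
Counting each: a (#1), b (#2), c (#3), d (#4), e (#5), f (#6)
Total = 6

6


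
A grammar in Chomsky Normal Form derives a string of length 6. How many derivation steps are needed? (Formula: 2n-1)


Chomsky Normal Form derivation:
String length n = 6
Each step either:
  - Splits a nonterminal into two (n-1 such steps)
  - Converts a nonterminal to terminal (n such steps)
Total = (n-1) + n = 2n - 1
= 2(6) - 1
= 12 - 1
= 11

11


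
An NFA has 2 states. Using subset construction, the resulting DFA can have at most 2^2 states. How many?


NFA has 2 states
Subset construction: each DFA state = subset of NFA states
Maximum subsets = 2^2
2^2 = 4

4


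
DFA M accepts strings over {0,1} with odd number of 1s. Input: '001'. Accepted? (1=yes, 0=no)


DFA has 2 states: q_even (start, accept=no) and q_odd
Processing string '001' character by character:
  Position 0: read '0', 1-count=0 -> q_even (no change)
  Position 1: read '0', 1-count=0 -> q_even (no change)
  Position 2: read '1', 1-count=1 -> q_odd
Final state: q_odd, total 1s = 1 (odd); the DFA requires an odd count -> accept

1


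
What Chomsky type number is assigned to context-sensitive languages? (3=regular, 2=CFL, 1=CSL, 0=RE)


Chomsky hierarchy levels:
  Type 3: Regular (DFA/NFA/regex)
  Type 2: Context-free (PDA)
  Type 1: Context-sensitive
  Type 0: Recursively enumerable (TM)
'context-sensitive' corresponds to Type 1

1


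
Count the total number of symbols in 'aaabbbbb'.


String: 'aaabbbbb'
Counting characters:
  'a' appears 3 time(s)
  'b' appears 5 time(s)
Total length = 3 + 5 = 8

8


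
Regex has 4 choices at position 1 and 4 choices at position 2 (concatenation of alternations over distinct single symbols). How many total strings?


First group: 4 alternatives
Second group: 4 alternatives
Concatenation: each choice from group 1 pairs with each from group 2
Total = 4 x 4 = 16

16


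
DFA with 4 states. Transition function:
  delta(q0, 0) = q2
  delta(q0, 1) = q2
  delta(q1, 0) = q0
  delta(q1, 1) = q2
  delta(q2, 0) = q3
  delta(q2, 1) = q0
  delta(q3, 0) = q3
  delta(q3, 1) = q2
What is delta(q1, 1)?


Looking up transition function:
delta(q1, 1) in the table
Row: q1, Column: 1
Result: q2

q2


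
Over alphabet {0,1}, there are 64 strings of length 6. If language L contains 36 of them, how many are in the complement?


Alphabet: {0,1}
String length: 6
Total strings of length 6 = 2^6 = 64
Strings in L = 36
Complement = total - |L|
= 64 - 36
= 28

28


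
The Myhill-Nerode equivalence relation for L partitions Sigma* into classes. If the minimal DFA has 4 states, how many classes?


Myhill-Nerode theorem:
Number of equivalence classes = number of states in minimal DFA
Minimal DFA states = 4
Therefore equivalence classes = 4

4


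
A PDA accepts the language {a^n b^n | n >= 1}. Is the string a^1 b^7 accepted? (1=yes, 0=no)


Language requires equal numbers of a's and b's
PDA pushes for each 'a', pops for each 'b'
Number of a's = 1
Number of b's = 7
1 != 7 -> Reject

0


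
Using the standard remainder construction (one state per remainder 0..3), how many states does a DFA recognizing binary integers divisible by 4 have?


Divisibility by 4 is tracked via the remainder mod 4: 0, 1, ..., 3
The construction assigns one state to each remainder
Number of remainders = 4

4


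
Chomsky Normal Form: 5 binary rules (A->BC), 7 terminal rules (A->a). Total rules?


CNF allows two rule forms:
  A -> BC (binary): 5 rules
  A -> a (terminal): 7 rules
Total = 5 + 7 = 12

12


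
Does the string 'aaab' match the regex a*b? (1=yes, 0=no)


Pattern: a*b
String: 'aaab'
Pattern requires: zero or more 'a's followed by exactly one 'b'
Found 3 leading 'a's
Remaining: 'b'
Remaining is exactly 'b' -> match
Result: 1

1


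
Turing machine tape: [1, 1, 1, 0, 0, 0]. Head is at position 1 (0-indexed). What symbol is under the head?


Tape: [1, 1, 1, 0, 0, 0]
Positions: 0 1 2 3 4 5
Values:    1 1 1 0 0 0
Head at position 1
tape[1] = 1

1


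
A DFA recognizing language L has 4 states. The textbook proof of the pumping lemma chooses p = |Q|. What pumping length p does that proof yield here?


Pumping lemma for regular languages (standard proof):
Take p = |Q|, the number of DFA states.
Any string of length >= |Q| passes through |Q|+1 states while reading its first |Q| symbols,
so by pigeonhole some state repeats, giving the loop that can be pumped.
Here |Q| = 4
Therefore the proof uses p = 4

4


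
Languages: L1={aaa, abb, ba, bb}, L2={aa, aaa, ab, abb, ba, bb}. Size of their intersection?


L1 = {aaa, abb, ba, bb}
L2 = {aa, aaa, ab, abb, ba, bb}
Checking each string in L1 against L2:
  'aaa': in L2? Yes
  'abb': in L2? Yes
  'ba': in L2? Yes
  'bb': in L2? Yes
Intersection = {aaa, abb, ba, bb}
|L1 ∩ L2| = 4

4


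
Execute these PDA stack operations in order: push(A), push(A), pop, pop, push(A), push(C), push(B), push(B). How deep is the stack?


Tracing stack operations:
  push(A) -> stack = [A], depth=1
  push(A) -> stack = [A,A], depth=2
  pop -> removed A, stack = [A], depth=1
  pop -> removed A, stack = [], depth=0
  push(A) -> stack = [A], depth=1
  push(C) -> stack = [A,C], depth=2
  push(B) -> stack = [A,C,B], depth=3
  push(B) -> stack = [A,C,B,B], depth=4
Final depth = 4

4


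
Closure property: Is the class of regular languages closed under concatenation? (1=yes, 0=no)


Regular languages are closed under all standard operations:
- Union: Yes (product construction)
- Intersection: Yes (product construction)
- Complement: Yes (swap accept/reject)
- Concatenation: Yes (NFA construction)
Operation: concatenation -> Closed

1


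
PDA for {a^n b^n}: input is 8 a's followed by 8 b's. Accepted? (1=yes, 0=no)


Language requires equal numbers of a's and b's
PDA pushes for each 'a', pops for each 'b'
Number of a's = 8
Number of b's = 8
8 == 8 -> Accept

1


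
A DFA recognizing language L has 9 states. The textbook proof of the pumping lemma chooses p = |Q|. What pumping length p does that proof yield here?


Pumping lemma for regular languages (standard proof):
Take p = |Q|, the number of DFA states.
Any string of length >= |Q| passes through |Q|+1 states while reading its first |Q| symbols,
so by pigeonhole some state repeats, giving the loop that can be pumped.
Here |Q| = 9
Therefore the proof uses p = 9

9


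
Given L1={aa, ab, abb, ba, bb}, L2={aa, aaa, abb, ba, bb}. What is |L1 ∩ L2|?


L1 = {aa, ab, abb, ba, bb}
L2 = {aa, aaa, abb, ba, bb}
Checking each string in L1 against L2:
  'aa': in L2? Yes
  'ab': in L2? No
  'abb': in L2? Yes
  'ba': in L2? Yes
  'bb': in L2? Yes
Intersection = {aa, abb, ba, bb}
|L1 ∩ L2| = 4

4


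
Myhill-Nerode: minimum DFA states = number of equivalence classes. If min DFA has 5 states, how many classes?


Myhill-Nerode theorem:
Number of equivalence classes = number of states in minimal DFA
Minimal DFA states = 5
Therefore equivalence classes = 5

5


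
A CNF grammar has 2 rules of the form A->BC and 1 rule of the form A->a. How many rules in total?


CNF allows two rule forms:
  A -> BC (binary): 2 rules
  A -> a (terminal): 1 rule
Total = 2 + 1 = 3

3


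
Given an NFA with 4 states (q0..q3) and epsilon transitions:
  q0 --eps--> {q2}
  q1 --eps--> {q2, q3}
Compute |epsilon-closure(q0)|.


Starting from q0
Initialize closure = {q0}
Follow epsilon from q0 -> add q2
Final closure: {q0, q2}
Size = 2

2


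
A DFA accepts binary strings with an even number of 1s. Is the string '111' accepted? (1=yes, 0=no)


DFA has 2 states: q_even (start, accept=yes) and q_odd
Processing string '111' character by character:
  Position 0: read '1', 1-count=1 -> q_odd
  Position 1: read '1', 1-count=2 -> q_even
  Position 2: read '1', 1-count=3 -> q_odd
Final state: q_odd, total 1s = 3 (odd); the DFA requires an even count -> reject

0


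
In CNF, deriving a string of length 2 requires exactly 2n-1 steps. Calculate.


Chomsky Normal Form derivation:
String length n = 2
Each step either:
  - Splits a nonterminal into two (n-1 such steps)
  - Converts a nonterminal to terminal (n such steps)
Total = (n-1) + n = 2n - 1
= 2(2) - 1
= 4 - 1
= 3

3


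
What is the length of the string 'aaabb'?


String: 'aaabb'
Counting characters:
  'a' appears 3 time(s)
  'b' appears 2 time(s)
Total length = 3 + 2 = 5

5


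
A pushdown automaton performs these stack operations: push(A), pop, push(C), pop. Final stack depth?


Tracing stack operations:
  push(A) -> stack = [A], depth=1
  pop -> removed A, stack = [], depth=0
  push(C) -> stack = [C], depth=1
  pop -> removed C, stack = [], depth=0
Final depth = 0

0


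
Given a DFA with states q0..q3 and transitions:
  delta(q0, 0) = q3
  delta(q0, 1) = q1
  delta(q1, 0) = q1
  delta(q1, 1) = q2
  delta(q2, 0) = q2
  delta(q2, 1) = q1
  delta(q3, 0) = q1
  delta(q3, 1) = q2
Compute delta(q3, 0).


Looking up transition function:
delta(q3, 0) in the table
Row: q3, Column: 0
Result: q1

q1


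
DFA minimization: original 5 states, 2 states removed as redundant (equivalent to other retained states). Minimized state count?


Original DFA: 5 states
Redundant states removed: 2
Minimized states = original - removed
= 5 - 2
= 3

3


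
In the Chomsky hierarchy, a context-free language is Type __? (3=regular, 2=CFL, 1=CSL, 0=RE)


Chomsky hierarchy levels:
  Type 3: Regular (DFA/NFA/regex)
  Type 2: Context-free (PDA)
  Type 1: Context-sensitive
  Type 0: Recursively enumerable (TM)
'context-free' corresponds to Type 2

2


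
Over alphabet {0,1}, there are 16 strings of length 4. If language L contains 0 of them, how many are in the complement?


Alphabet: {0,1}
String length: 4
Total strings of length 4 = 2^4 = 16
Strings in L = 0
Complement = total - |L|
= 16 - 0
= 16

16


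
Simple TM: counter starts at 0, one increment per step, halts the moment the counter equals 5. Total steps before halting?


Counter starts at 0. Counting sequence:
  Step 1: counter = 1
  Step 2: counter = 2
  Step 3: counter = 3
  Step 4: counter = 4
  Step 5: counter = 5
Counter reached 5 -> halt
Total steps = 5

5
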